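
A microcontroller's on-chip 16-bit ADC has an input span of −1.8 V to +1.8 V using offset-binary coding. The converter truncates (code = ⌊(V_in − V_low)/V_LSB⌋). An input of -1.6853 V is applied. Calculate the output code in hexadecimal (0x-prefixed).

code 0x828 (decimal 2088)

With 65536 levels over 3.6 V, one step is 54.93 µV.
(-1.6853 − (−1.8)) / 5.49316e-05 = 2088.050 LSBs.
So the output code is 2088.
In hexadecimal (0x-prefixed): 0x828.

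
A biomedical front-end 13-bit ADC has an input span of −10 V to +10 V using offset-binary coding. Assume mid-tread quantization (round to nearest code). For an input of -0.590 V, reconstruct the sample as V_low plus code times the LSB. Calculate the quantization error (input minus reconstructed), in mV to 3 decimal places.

Step size: 20 V ÷ 2^13 = 2.441 mV.
(-0.590 − (−10))/0.00244141 = 3854.3360; round gives code 3854.
Reconstructed: -0.59082031 V.
V_in − V_rec = 0.000820312 V = 0.820 mV.

0.820 mV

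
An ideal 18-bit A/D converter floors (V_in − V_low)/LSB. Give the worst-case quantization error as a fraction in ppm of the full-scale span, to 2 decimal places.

Truncating → worst-case error = 1 LSB = V_FS/2^18, so 1e+06/262144 = 3.8147 ppm of full scale.

3.81 ppm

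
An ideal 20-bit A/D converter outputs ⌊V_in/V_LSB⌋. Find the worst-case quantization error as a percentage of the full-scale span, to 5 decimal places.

0.00010 %

Truncating → worst-case error = 1 LSB = V_FS/2^20, so 100/1048576 = 9.53674e-05 % of full scale.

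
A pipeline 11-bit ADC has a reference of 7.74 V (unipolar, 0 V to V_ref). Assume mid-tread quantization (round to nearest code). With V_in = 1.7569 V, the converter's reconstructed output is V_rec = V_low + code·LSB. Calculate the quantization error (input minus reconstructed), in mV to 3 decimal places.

-0.473 mV

LSB = 7.74/2^11 = 3.779 mV.
(1.7569 − 0)/0.0037793 = 464.8748; round gives code 465.
Code 465 maps back to 0 + 465×0.0037793 V = 1.757373 V.
Difference: -0.000473047 V → -0.473 mV.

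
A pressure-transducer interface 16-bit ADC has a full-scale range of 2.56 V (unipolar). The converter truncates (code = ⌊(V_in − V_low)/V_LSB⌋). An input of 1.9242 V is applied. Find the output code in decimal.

LSB = 2.56 V / 65536 = 39.06 µV.
Input sits at 49259.520 steps above V_low.
⌊·⌋(49259.520) = 49259.

code 49259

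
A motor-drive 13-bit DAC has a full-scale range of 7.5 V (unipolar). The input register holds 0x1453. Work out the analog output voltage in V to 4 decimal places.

LSB = 7.5 V / 2^13 = 0.916 mV.
Code 0x1453 = 5203 decimal.
V_out = 0 + 5203 × 0.000915527 V = 4.76349 V.

4.7635 V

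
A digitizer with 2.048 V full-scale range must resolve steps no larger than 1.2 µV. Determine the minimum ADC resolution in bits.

Number of steps required ≥ 2.048 V / 1.2 µV = 1706666.67.
Need 2^N ≥ 1706666.67; 2^20 = 1048576, 2^21 = 2097152.
Minimum N = 21.

21 bits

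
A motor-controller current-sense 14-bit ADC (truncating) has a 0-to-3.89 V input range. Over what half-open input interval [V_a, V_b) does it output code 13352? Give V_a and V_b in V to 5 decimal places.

LSB = 3.89/2^14 = 237.43 µV.
V_a = V_low + 13352·LSB = 3.17012 V; V_b = V_low + 13353·LSB = 3.17036 V.

[3.17012 V, 3.17036 V)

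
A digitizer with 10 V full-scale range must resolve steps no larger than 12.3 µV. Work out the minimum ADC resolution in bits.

Number of steps required ≥ 10 V / 12.3 µV = 813008.13.
Need 2^N ≥ 813008.13; 2^19 = 524288, 2^20 = 1048576.
Minimum N = 20.

20 bits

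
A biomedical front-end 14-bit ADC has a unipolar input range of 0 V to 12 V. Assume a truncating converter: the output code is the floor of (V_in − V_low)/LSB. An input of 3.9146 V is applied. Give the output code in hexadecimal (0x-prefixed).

Full-scale span = 12 V; LSB = 12/2^14 = 0.732 mV.
(3.9146 − 0) / 0.000732422 = 5344.734 LSBs.
Floor → code 5344.
In hexadecimal (0x-prefixed): 0x14E0.

code 0x14E0 (decimal 5344)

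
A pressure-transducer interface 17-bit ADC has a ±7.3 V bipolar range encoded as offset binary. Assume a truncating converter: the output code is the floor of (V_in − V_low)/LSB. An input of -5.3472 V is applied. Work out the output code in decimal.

code 17531

LSB = 14.6 V / 131072 = 111.39 µV.
(V_in − V_low)/LSB = (-5.3472 − (−7.3)) / 0.000111389 = 17531.329.
⌊·⌋(17531.329) = 17531.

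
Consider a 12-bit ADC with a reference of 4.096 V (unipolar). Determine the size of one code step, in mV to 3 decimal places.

1.000 mV

Full-scale span = 4.096 V.
LSB = 4.096 / 2^12 = 4.096 / 4096 = 0.001 V = 1.000 mV.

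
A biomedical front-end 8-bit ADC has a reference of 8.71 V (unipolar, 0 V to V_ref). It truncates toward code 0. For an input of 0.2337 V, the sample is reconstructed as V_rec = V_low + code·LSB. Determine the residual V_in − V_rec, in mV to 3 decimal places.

One LSB is 8.71 V / 256 = 34.023 mV.
(V_in − V_low)/LSB = (0.2337 − 0)/0.0340234 = 6.8688 → code 6 (floor).
V_rec = 0 + 6·0.0340234 = 0.20414062 V.
Error = 0.2337 − 0.20414062 = 0.0295594 V = 29.559 mV.

29.559 mV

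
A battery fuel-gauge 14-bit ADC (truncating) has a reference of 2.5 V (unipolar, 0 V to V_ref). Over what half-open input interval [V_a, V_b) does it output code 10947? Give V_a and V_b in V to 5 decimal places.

LSB = 2.5/2^14 = 152.59 µV.
V_a = V_low + 10947·LSB = 1.67038 V; V_b = V_low + 10948·LSB = 1.67053 V.

[1.67038 V, 1.67053 V)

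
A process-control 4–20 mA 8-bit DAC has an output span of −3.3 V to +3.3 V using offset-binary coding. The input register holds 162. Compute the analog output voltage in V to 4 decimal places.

LSB = 6.6 V / 2^8 = 25.781 mV.
V_out = (−3.3) + 162 × 0.0257812 V = 0.876563 V.

0.8766 V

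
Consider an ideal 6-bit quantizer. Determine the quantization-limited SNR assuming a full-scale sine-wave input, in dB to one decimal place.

SNR ≈ 6.02·N + 1.76 dB = 6.02·6 + 1.76 = 37.88 dB.

37.9 dB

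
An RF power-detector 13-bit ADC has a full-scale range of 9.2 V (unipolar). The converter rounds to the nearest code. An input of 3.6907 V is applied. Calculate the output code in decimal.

With 8192 levels over 9.2 V, one step is 1.123 mV.
(3.6907 − 0) / 0.00112305 = 3286.328 LSBs.
Round → code 3286.

code 3286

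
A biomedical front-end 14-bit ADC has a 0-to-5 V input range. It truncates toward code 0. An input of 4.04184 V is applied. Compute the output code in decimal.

code 13244

With 16384 levels over 5 V, one step is 305.18 µV.
(4.04184 − 0) / 0.000305176 = 13244.301 LSBs.
Floor → code 13244.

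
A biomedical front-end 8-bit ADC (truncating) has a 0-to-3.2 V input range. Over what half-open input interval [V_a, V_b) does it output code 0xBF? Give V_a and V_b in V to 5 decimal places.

[2.38750 V, 2.40000 V)

LSB = 3.2/2^8 = 12.500 mV.
Code 0xBF = 191 decimal.
V_a = V_low + 191·LSB = 2.3875 V; V_b = V_low + 192·LSB = 2.4 V.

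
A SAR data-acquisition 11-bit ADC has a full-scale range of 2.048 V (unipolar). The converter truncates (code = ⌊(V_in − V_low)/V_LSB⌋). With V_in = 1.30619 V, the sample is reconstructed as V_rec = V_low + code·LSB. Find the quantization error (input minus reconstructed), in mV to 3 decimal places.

LSB = 2.048/2^11 = 1.000 mV.
(1.30619 − 0)/0.001 = 1306.1900; ⌊·⌋ gives code 1306.
Reconstructed: 1.306 V.
Difference: 0.00019 V → 0.190 mV.

0.190 mV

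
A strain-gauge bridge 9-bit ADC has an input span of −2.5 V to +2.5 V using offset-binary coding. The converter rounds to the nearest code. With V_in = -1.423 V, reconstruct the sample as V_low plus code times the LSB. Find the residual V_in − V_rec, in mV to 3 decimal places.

One LSB is 5 V / 512 = 9.766 mV.
(V_in − V_low)/LSB = (-1.423 − (−2.5))/0.00976562 = 110.2848 → code 110 (round).
Reconstructed: -1.4257812 V.
V_in − V_rec = 0.00278125 V = 2.781 mV.

2.781 mV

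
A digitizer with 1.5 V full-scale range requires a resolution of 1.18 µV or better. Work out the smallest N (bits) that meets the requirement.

Number of steps required ≥ 1.5 V / 1.18 µV = 1271186.44.
Need 2^N ≥ 1271186.44; 2^20 = 1048576, 2^21 = 2097152.
Minimum N = 21.

21 bits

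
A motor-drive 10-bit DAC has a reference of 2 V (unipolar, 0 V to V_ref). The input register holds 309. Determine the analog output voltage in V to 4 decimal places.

0.6035 V

LSB = 2 V / 2^10 = 1.953 mV.
V_out = 0 + 309 × 0.00195312 V = 0.603516 V.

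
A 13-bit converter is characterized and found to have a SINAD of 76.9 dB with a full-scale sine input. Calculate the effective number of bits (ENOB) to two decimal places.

12.48 bits

ENOB = (SINAD − 1.76) / 6.02 = (76.9 − 1.76)/6.02 = 12.482.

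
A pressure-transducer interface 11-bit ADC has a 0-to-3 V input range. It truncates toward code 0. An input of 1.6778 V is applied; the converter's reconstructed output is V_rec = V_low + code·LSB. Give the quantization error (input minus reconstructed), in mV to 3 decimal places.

LSB = 3/2^11 = 1.465 mV.
(V_in − V_low)/LSB = (1.6778 − 0)/0.00146484 = 1145.3781 → code 1145 (floor).
Reconstructed: 1.6772461 V.
Difference: 0.000553906 V → 0.554 mV.

0.554 mV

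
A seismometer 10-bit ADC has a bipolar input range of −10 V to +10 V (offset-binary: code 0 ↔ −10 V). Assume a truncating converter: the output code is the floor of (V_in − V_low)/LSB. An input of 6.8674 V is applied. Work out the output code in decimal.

code 863

With 1024 levels over 20 V, one step is 19.531 mV.
Input sits at 863.611 steps above V_low.
Floor → code 863.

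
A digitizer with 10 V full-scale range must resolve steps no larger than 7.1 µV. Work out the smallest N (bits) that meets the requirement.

21 bits

Number of steps required ≥ 10 V / 7.1 µV = 1408450.70.
Need 2^N ≥ 1408450.70; 2^20 = 1048576, 2^21 = 2097152.
Minimum N = 21.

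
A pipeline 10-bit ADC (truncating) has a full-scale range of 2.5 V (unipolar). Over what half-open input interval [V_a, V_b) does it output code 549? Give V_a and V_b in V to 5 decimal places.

[1.34033 V, 1.34277 V)

LSB = 2.5/2^10 = 2.441 mV.
V_a = V_low + 549·LSB = 1.34033 V; V_b = V_low + 550·LSB = 1.34277 V.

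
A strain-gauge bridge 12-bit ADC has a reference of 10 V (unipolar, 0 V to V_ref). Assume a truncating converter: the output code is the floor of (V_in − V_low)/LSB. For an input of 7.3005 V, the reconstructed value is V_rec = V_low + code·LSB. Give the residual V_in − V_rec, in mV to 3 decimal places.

LSB = 10/2^12 = 2.441 mV.
Scaled input = 2990.2848 LSBs, so code = 2990.
Code 2990 maps back to 0 + 2990×0.00244141 V = 7.2998047 V.
Difference: 0.000695312 V → 0.695 mV.

0.695 mV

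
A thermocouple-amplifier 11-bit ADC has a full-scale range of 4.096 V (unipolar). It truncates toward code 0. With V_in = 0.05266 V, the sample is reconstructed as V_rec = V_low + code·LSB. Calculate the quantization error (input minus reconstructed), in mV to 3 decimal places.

Step size: 4.096 V ÷ 2^11 = 2.000 mV.
Scaled input = 26.3300 LSBs, so code = 26.
V_rec = 0 + 26·0.002 = 0.052 V.
V_in − V_rec = 0.00066 V = 0.660 mV.

0.660 mV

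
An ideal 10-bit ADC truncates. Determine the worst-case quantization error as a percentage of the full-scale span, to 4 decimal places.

0.0977 %

Truncating → worst-case error = 1 LSB = V_FS/2^10, so 100/1024 = 0.0976562 % of full scale.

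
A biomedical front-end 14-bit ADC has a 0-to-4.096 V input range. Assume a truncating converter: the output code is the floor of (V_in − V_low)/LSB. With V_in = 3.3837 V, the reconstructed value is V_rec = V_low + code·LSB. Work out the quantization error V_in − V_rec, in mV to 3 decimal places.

0.200 mV

Step size: 4.096 V ÷ 2^14 = 250.00 µV.
(V_in − V_low)/LSB = (3.3837 − 0)/0.00025 = 13534.8000 → code 13534 (floor).
V_rec = 0 + 13534·0.00025 = 3.3835 V.
V_in − V_rec = 0.0002 V = 0.200 mV.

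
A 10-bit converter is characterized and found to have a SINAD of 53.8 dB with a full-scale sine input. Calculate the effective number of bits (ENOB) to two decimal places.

8.64 bits

ENOB = (SINAD − 1.76) / 6.02 = (53.8 − 1.76)/6.02 = 8.645.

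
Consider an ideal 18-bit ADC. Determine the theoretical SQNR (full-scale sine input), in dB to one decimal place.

SNR ≈ 6.02·N + 1.76 dB = 6.02·18 + 1.76 = 110.12 dB.

110.1 dB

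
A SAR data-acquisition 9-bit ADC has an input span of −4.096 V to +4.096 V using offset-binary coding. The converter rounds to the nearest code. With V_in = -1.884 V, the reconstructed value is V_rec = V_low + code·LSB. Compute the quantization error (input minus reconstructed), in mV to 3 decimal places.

4.000 mV

Step size: 8.192 V ÷ 2^9 = 16.000 mV.
Scaled input = 138.2500 LSBs, so code = 138.
Reconstructed: -1.888 V.
Error = -1.884 − (−1.888) = 0.004 V = 4.000 mV.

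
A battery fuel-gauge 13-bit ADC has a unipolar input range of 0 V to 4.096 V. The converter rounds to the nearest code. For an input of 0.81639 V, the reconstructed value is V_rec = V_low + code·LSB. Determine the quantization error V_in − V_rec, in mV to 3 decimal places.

-0.110 mV

LSB = 4.096/2^13 = 0.500 mV.
(V_in − V_low)/LSB = (0.81639 − 0)/0.0005 = 1632.7800 → code 1633 (round).
V_rec = 0 + 1633·0.0005 = 0.8165 V.
Error = 0.81639 − 0.8165 = -0.00011 V = -0.110 mV.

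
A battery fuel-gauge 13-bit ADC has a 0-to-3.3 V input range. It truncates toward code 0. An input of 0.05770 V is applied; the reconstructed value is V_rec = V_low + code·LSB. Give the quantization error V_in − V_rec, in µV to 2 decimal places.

95.02 µV

LSB = 3.3/2^13 = 402.83 µV.
(0.05770 − 0)/0.000402832 = 143.2359; ⌊·⌋ gives code 143.
Code 143 maps back to 0 + 143×0.000402832 V = 0.05760498 V.
Error = 0.05770 − 0.05760498 = 9.50195e-05 V = 95.02 µV.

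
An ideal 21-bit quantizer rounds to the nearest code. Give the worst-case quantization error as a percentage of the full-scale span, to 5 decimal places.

Rounding → worst-case error = ½ LSB = V_FS/2^22, so 100/4194304 = 2.38419e-05 % of full scale.

0.00002 %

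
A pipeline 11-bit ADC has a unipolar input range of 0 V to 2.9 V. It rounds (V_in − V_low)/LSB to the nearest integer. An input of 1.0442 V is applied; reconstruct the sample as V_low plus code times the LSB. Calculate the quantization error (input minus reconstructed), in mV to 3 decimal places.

LSB = 2.9/2^11 = 1.416 mV.
(V_in − V_low)/LSB = (1.0442 − 0)/0.00141602 = 737.4212 → code 737 (round).
Code 737 maps back to 0 + 737×0.00141602 V = 1.0436035 V.
Error = 1.0442 − 1.0436035 = 0.000596484 V = 0.596 mV.

0.596 mV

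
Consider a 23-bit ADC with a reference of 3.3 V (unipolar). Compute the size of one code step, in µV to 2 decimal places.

0.39 µV

Full-scale span = 3.3 V.
LSB = 3.3 / 2^23 = 3.3 / 8388608 = 3.93391e-07 V = 0.39 µV.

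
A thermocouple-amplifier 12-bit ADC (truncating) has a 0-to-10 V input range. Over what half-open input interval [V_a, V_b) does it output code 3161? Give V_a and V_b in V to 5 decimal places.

LSB = 10/2^12 = 2.441 mV.
V_a = V_low + 3161·LSB = 7.71729 V; V_b = V_low + 3162·LSB = 7.71973 V.

[7.71729 V, 7.71973 V)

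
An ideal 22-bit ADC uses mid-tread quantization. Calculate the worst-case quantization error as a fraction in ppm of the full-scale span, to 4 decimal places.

Rounding → worst-case error = ½ LSB = V_FS/2^23, so 1e+06/8388608 = 0.119209 ppm of full scale.

0.1192 ppm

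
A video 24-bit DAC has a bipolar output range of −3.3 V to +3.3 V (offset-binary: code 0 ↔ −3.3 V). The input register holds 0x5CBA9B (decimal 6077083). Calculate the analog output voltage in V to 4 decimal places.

LSB = 6.6 V / 2^24 = 0.39 µV.
Code 0x5CBA9B = 6077083 decimal.
V_out = (−3.3) + 6077083 × 3.93391e-07 V = -0.909332 V.

-0.9093 V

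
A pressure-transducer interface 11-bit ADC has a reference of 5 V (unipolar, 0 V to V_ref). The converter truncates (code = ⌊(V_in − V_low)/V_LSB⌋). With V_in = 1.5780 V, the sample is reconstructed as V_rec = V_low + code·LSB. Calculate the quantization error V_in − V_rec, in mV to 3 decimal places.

One LSB is 5 V / 2048 = 2.441 mV.
(V_in − V_low)/LSB = (1.5780 − 0)/0.00244141 = 646.3488 → code 646 (floor).
V_rec = 0 + 646·0.00244141 = 1.5771484 V.
Difference: 0.000851562 V → 0.852 mV.

0.852 mV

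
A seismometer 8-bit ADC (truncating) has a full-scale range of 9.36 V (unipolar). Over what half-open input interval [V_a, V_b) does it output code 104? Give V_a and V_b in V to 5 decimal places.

[3.80250 V, 3.83906 V)

LSB = 9.36/2^8 = 36.562 mV.
V_a = V_low + 104·LSB = 3.8025 V; V_b = V_low + 105·LSB = 3.83906 V.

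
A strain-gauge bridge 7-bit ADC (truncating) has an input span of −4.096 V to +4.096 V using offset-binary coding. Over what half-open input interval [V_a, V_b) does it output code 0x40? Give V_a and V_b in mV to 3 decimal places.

LSB = 8.192/2^7 = 64.000 mV.
Code 0x40 = 64 decimal.
V_a = V_low + 64·LSB = 0 V; V_b = V_low + 65·LSB = 0.064 V.

[0.000 mV, 64.000 mV)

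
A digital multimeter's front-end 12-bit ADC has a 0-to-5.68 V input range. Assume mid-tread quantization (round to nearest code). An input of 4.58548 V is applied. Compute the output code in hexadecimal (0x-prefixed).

With 4096 levels over 5.68 V, one step is 1.387 mV.
Input sits at 3306.712 steps above V_low.
round(3306.712) = 3307.
In hexadecimal (0x-prefixed): 0xCEB.

code 0xCEB (decimal 3307)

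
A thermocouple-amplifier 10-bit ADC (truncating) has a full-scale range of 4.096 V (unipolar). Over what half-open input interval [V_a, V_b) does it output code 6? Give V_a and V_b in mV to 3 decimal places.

LSB = 4.096/2^10 = 4.000 mV.
V_a = V_low + 6·LSB = 0.024 V; V_b = V_low + 7·LSB = 0.028 V.

[24.000 mV, 28.000 mV)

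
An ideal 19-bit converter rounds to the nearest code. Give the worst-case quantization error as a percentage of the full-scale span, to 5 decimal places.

0.00010 %

Rounding → worst-case error = ½ LSB = V_FS/2^20, so 100/1048576 = 9.53674e-05 % of full scale.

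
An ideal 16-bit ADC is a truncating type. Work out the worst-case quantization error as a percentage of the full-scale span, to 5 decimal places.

0.00153 %

Truncating → worst-case error = 1 LSB = V_FS/2^16, so 100/65536 = 0.00152588 % of full scale.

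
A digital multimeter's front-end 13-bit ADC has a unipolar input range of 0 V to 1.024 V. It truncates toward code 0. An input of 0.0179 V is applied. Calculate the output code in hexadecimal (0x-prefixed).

With 8192 levels over 1.024 V, one step is 125.00 µV.
(V_in − V_low)/LSB = (0.0179 − 0) / 0.000125 = 143.200.
Floor → code 143.
In hexadecimal (0x-prefixed): 0x8F.

code 0x8F (decimal 143)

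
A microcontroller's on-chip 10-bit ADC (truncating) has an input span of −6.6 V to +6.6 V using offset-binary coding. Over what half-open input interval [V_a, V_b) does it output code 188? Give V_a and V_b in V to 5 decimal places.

[-4.17656 V, -4.16367 V)

LSB = 13.2/2^10 = 12.891 mV.
V_a = V_low + 188·LSB = -4.17656 V; V_b = V_low + 189·LSB = -4.16367 V.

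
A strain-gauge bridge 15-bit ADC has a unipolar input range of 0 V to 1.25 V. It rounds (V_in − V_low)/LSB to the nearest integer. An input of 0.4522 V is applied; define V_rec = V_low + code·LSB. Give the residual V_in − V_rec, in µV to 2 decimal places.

5.79 µV

One LSB is 1.25 V / 32768 = 38.15 µV.
Scaled input = 11854.1517 LSBs, so code = 11854.
Reconstructed: 0.45219421 V.
V_in − V_rec = 5.78613e-06 V = 5.79 µV.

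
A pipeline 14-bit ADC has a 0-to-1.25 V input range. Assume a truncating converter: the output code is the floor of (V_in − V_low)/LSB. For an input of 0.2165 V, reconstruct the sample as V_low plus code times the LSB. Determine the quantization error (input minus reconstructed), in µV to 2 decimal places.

LSB = 1.25/2^14 = 76.29 µV.
Scaled input = 2837.7088 LSBs, so code = 2837.
Reconstructed: 0.21644592 V.
Difference: 5.40771e-05 V → 54.08 µV.

54.08 µV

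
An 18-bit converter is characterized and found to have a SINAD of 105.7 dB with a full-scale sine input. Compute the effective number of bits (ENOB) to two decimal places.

17.27 bits

ENOB = (SINAD − 1.76) / 6.02 = (105.7 − 1.76)/6.02 = 17.266.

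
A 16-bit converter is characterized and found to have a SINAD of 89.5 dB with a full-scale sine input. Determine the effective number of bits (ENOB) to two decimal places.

ENOB = (SINAD − 1.76) / 6.02 = (89.5 − 1.76)/6.02 = 14.575.

14.57 bits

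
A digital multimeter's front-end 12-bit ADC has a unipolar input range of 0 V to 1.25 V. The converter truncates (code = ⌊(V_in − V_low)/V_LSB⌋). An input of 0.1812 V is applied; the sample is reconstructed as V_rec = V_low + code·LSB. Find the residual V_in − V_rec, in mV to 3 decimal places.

0.231 mV

One LSB is 1.25 V / 4096 = 305.18 µV.
(V_in − V_low)/LSB = (0.1812 − 0)/0.000305176 = 593.7562 → code 593 (floor).
V_rec = 0 + 593·0.000305176 = 0.18096924 V.
Error = 0.1812 − 0.18096924 = 0.000230762 V = 0.231 mV.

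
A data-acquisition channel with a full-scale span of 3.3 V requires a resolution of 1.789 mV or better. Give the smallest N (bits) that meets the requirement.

Number of steps required ≥ 3.3 V / 1.789 mV = 1844.61.
Need 2^N ≥ 1844.61; 2^10 = 1024, 2^11 = 2048.
Minimum N = 11.

11 bits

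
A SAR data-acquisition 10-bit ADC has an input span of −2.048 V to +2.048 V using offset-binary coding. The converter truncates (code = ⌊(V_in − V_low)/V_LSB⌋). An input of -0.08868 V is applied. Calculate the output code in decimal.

With 1024 levels over 4.096 V, one step is 4.000 mV.
(-0.08868 − (−2.048)) / 0.004 = 489.830 LSBs.
⌊·⌋(489.830) = 489.

code 489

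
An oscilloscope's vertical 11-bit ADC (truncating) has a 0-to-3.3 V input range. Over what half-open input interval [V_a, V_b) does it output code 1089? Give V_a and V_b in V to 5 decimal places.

LSB = 3.3/2^11 = 1.611 mV.
V_a = V_low + 1089·LSB = 1.75474 V; V_b = V_low + 1090·LSB = 1.75635 V.

[1.75474 V, 1.75635 V)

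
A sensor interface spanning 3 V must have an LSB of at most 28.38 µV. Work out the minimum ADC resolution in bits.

17 bits

Number of steps required ≥ 3 V / 28.38 µV = 105708.25.
Need 2^N ≥ 105708.25; 2^16 = 65536, 2^17 = 131072.
Minimum N = 17.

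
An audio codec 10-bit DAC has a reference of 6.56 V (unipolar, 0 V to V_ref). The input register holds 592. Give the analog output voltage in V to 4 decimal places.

3.7925 V

LSB = 6.56 V / 2^10 = 6.406 mV.
V_out = 0 + 592 × 0.00640625 V = 3.7925 V.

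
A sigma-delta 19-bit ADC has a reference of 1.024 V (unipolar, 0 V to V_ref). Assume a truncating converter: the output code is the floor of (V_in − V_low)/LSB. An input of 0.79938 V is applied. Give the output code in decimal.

With 524288 levels over 1.024 V, one step is 1.95 µV.
(V_in − V_low)/LSB = (0.79938 − 0) / 1.95313e-06 = 409282.560.
⌊·⌋(409282.560) = 409282.

code 409282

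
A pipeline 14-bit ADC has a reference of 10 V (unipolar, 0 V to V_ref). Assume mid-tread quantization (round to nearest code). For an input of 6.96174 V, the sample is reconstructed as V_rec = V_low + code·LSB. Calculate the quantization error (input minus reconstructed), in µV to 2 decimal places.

70.08 µV

LSB = 10/2^14 = 0.610 mV.
(V_in − V_low)/LSB = (6.96174 − 0)/0.000610352 = 11406.1148 → code 11406 (round).
V_rec = 0 + 11406·0.000610352 = 6.9616699 V.
Error = 6.96174 − 6.9616699 = 7.00781e-05 V = 70.08 µV.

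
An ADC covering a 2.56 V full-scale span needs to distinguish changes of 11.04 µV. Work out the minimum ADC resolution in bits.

18 bits

Number of steps required ≥ 2.56 V / 11.04 µV = 231884.06.
Need 2^N ≥ 231884.06; 2^17 = 131072, 2^18 = 262144.
Minimum N = 18.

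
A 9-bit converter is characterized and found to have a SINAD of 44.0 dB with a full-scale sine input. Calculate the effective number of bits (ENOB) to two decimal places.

ENOB = (SINAD − 1.76) / 6.02 = (44.0 − 1.76)/6.02 = 7.017.

7.02 bits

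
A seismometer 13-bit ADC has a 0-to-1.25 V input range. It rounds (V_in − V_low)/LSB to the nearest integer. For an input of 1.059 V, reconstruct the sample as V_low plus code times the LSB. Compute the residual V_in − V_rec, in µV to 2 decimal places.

40.04 µV

Step size: 1.25 V ÷ 2^13 = 152.59 µV.
Scaled input = 6940.2624 LSBs, so code = 6940.
Code 6940 maps back to 0 + 6940×0.000152588 V = 1.05896 V.
Difference: 4.00391e-05 V → 40.04 µV.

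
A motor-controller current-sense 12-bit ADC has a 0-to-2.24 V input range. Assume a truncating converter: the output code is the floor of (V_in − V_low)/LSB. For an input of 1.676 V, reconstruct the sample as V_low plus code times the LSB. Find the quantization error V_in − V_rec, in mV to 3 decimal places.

One LSB is 2.24 V / 4096 = 0.547 mV.
Scaled input = 3064.6857 LSBs, so code = 3064.
Code 3064 maps back to 0 + 3064×0.000546875 V = 1.675625 V.
Error = 1.676 − 1.675625 = 0.000375 V = 0.375 mV.

0.375 mV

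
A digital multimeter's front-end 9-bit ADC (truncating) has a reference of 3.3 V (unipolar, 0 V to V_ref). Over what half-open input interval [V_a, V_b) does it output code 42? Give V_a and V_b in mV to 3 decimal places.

LSB = 3.3/2^9 = 6.445 mV.
V_a = V_low + 42·LSB = 0.270703 V; V_b = V_low + 43·LSB = 0.277148 V.

[270.703 mV, 277.148 mV)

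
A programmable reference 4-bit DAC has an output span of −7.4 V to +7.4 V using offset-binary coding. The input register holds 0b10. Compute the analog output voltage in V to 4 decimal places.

-5.5500 V

LSB = 14.8 V / 2^4 = 0.9250 V.
Code 0b10 = 2 decimal.
V_out = (−7.4) + 2 × 0.925 V = -5.55 V.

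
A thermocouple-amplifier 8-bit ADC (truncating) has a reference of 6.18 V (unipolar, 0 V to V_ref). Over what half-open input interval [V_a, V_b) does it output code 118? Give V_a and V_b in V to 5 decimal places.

[2.84859 V, 2.87273 V)

LSB = 6.18/2^8 = 24.141 mV.
V_a = V_low + 118·LSB = 2.84859 V; V_b = V_low + 119·LSB = 2.87273 V.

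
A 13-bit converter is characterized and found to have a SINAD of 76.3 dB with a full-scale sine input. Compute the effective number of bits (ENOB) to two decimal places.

12.38 bits

ENOB = (SINAD − 1.76) / 6.02 = (76.3 − 1.76)/6.02 = 12.382.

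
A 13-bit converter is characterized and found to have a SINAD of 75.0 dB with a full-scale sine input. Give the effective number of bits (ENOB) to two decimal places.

ENOB = (SINAD − 1.76) / 6.02 = (75.0 − 1.76)/6.02 = 12.166.

12.17 bits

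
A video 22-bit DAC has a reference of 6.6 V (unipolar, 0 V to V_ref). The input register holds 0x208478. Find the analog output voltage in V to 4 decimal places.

3.3534 V

LSB = 6.6 V / 2^22 = 1.57 µV.
Code 0x208478 = 2131064 decimal.
V_out = 0 + 2131064 × 1.57356e-06 V = 3.35336 V.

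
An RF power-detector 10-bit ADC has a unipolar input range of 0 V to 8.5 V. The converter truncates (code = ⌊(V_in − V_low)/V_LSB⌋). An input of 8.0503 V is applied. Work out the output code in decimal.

code 969

With 1024 levels over 8.5 V, one step is 8.301 mV.
(V_in − V_low)/LSB = (8.0503 − 0) / 0.00830078 = 969.824.
Floor → code 969.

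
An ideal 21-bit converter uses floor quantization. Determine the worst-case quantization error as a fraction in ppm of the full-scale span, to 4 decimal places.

Truncating → worst-case error = 1 LSB = V_FS/2^21, so 1e+06/2097152 = 0.476837 ppm of full scale.

0.4768 ppm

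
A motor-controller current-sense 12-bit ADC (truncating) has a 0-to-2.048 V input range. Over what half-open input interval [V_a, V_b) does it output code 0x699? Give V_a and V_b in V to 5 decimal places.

LSB = 2.048/2^12 = 0.500 mV.
Code 0x699 = 1689 decimal.
V_a = V_low + 1689·LSB = 0.8445 V; V_b = V_low + 1690·LSB = 0.845 V.

[0.84450 V, 0.84500 V)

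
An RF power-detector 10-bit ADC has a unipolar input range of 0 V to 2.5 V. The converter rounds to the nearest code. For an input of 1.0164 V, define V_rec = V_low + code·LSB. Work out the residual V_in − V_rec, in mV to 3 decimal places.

One LSB is 2.5 V / 1024 = 2.441 mV.
Scaled input = 416.3174 LSBs, so code = 416.
Reconstructed: 1.015625 V.
Error = 1.0164 − 1.015625 = 0.000775 V = 0.775 mV.

0.775 mV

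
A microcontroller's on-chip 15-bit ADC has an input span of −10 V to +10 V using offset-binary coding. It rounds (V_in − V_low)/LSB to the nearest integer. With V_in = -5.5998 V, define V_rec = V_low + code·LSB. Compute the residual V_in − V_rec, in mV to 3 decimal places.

One LSB is 20 V / 32768 = 0.610 mV.
(-5.5998 − (−10))/0.000610352 = 7209.2877; round gives code 7209.
Code 7209 maps back to (−10) + 7209×0.000610352 V = -5.5999756 V.
Error = -5.5998 − (−5.5999756) = 0.000175586 V = 0.176 mV.

0.176 mV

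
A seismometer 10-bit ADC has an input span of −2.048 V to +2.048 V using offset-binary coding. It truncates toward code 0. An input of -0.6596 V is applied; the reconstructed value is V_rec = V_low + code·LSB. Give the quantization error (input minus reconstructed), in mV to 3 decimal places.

Step size: 4.096 V ÷ 2^10 = 4.000 mV.
(-0.6596 − (−2.048))/0.004 = 347.1000; ⌊·⌋ gives code 347.
Reconstructed: -0.66 V.
Difference: 0.0004 V → 0.400 mV.

0.400 mV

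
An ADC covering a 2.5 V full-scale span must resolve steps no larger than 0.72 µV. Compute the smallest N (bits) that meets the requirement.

Number of steps required ≥ 2.5 V / 0.72 µV = 3472222.22.
Need 2^N ≥ 3472222.22; 2^21 = 2097152, 2^22 = 4194304.
Minimum N = 22.

22 bits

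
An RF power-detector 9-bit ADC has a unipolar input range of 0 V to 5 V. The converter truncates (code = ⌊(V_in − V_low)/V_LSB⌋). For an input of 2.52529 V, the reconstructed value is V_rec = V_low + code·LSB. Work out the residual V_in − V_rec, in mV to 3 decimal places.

LSB = 5/2^9 = 9.766 mV.
Scaled input = 258.5897 LSBs, so code = 258.
Code 258 maps back to 0 + 258×0.00976562 V = 2.5195312 V.
V_in − V_rec = 0.00575875 V = 5.759 mV.

5.759 mV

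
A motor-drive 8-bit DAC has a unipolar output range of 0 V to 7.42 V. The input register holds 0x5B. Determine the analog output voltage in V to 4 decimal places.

LSB = 7.42 V / 2^8 = 28.984 mV.
Code 0x5B = 91 decimal.
V_out = 0 + 91 × 0.0289844 V = 2.63758 V.

2.6376 V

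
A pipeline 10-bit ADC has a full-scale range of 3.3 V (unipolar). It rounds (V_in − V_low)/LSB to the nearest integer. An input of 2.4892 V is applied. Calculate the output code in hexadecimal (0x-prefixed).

LSB = 3.3 V / 1024 = 3.223 mV.
(2.4892 − 0) / 0.00322266 = 772.406 LSBs.
So the output code is 772.
In hexadecimal (0x-prefixed): 0x304.

code 0x304 (decimal 772)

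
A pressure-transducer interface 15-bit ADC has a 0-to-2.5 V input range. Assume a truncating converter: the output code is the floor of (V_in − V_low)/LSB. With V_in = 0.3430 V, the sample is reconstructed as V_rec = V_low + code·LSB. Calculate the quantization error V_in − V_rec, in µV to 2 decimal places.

58.72 µV

Step size: 2.5 V ÷ 2^15 = 76.29 µV.
Scaled input = 4495.7696 LSBs, so code = 4495.
Reconstructed: 0.34294128 V.
Difference: 5.87158e-05 V → 58.72 µV.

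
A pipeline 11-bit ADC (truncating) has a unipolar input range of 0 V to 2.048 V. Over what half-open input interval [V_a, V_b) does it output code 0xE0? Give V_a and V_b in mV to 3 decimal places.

LSB = 2.048/2^11 = 1.000 mV.
Code 0xE0 = 224 decimal.
V_a = V_low + 224·LSB = 0.224 V; V_b = V_low + 225·LSB = 0.225 V.

[224.000 mV, 225.000 mV)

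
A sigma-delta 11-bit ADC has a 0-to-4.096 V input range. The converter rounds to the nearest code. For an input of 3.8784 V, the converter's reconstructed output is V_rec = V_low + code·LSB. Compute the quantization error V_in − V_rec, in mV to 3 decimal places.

Step size: 4.096 V ÷ 2^11 = 2.000 mV.
(3.8784 − 0)/0.002 = 1939.2000; round gives code 1939.
Reconstructed: 3.878 V.
V_in − V_rec = 0.0004 V = 0.400 mV.

0.400 mV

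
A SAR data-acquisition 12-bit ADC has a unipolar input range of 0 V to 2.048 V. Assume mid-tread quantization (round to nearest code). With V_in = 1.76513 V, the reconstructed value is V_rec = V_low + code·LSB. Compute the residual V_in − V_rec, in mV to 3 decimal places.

0.130 mV

One LSB is 2.048 V / 4096 = 0.500 mV.
(1.76513 − 0)/0.0005 = 3530.2600; round gives code 3530.
V_rec = 0 + 3530·0.0005 = 1.765 V.
V_in − V_rec = 0.00013 V = 0.130 mV.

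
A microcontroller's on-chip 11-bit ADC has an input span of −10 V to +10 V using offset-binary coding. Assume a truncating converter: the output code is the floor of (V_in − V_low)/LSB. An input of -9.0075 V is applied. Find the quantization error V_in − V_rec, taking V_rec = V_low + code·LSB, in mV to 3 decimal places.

Step size: 20 V ÷ 2^11 = 9.766 mV.
(V_in − V_low)/LSB = (-9.0075 − (−10))/0.00976562 = 101.6320 → code 101 (floor).
Code 101 maps back to (−10) + 101×0.00976562 V = -9.0136719 V.
V_in − V_rec = 0.00617188 V = 6.172 mV.

6.172 mV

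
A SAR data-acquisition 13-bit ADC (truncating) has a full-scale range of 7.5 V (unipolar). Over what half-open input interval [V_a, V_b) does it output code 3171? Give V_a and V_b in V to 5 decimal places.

[2.90314 V, 2.90405 V)

LSB = 7.5/2^13 = 0.916 mV.
V_a = V_low + 3171·LSB = 2.90314 V; V_b = V_low + 3172·LSB = 2.90405 V.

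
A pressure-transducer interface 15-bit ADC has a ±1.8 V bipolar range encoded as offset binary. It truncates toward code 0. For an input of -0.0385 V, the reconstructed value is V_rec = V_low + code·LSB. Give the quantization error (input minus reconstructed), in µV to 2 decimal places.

62.01 µV

One LSB is 3.6 V / 32768 = 109.86 µV.
(V_in − V_low)/LSB = (-0.0385 − (−1.8))/0.000109863 = 16033.5644 → code 16033 (floor).
Code 16033 maps back to (−1.8) + 16033×0.000109863 V = -0.038562012 V.
Difference: 6.20117e-05 V → 62.01 µV.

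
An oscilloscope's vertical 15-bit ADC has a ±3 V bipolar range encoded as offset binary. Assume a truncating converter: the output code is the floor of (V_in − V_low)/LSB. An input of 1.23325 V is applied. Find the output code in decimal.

Full-scale span = 6 V; LSB = 6/2^15 = 183.11 µV.
(1.23325 − (−3)) / 0.000183105 = 23119.189 LSBs.
So the output code is 23119.

code 23119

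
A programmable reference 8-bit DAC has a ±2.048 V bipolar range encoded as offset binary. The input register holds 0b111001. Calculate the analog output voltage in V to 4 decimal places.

-1.1360 V

LSB = 4.096 V / 2^8 = 16.000 mV.
Code 0b111001 = 57 decimal.
V_out = (−2.048) + 57 × 0.016 V = -1.136 V.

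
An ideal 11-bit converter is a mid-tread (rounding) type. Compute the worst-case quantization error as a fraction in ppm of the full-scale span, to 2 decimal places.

244.14 ppm

Rounding → worst-case error = ½ LSB = V_FS/2^12, so 1e+06/4096 = 244.141 ppm of full scale.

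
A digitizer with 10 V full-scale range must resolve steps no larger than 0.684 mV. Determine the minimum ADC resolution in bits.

14 bits

Number of steps required ≥ 10 V / 0.684 mV = 14619.88.
Need 2^N ≥ 14619.88; 2^13 = 8192, 2^14 = 16384.
Minimum N = 14.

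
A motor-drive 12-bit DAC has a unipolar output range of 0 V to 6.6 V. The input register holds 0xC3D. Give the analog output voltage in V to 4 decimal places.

5.0483 V

LSB = 6.6 V / 2^12 = 1.611 mV.
Code 0xC3D = 3133 decimal.
V_out = 0 + 3133 × 0.00161133 V = 5.04829 V.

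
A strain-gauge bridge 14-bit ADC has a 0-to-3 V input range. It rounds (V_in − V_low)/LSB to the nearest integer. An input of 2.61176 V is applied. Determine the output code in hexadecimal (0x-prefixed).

code 0x37B8 (decimal 14264)

With 16384 levels over 3 V, one step is 183.11 µV.
Input sits at 14263.692 steps above V_low.
So the output code is 14264.
In hexadecimal (0x-prefixed): 0x37B8.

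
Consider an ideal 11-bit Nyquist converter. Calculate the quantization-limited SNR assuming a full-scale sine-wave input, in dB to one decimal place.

68.0 dB

SNR ≈ 6.02·N + 1.76 dB = 6.02·11 + 1.76 = 67.98 dB.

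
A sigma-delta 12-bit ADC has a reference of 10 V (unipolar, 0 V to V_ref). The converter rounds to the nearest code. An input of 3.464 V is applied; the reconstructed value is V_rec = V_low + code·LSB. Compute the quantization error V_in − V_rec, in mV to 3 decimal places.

One LSB is 10 V / 4096 = 2.441 mV.
Scaled input = 1418.8544 LSBs, so code = 1419.
V_rec = 0 + 1419·0.00244141 = 3.4643555 V.
Difference: -0.000355469 V → -0.355 mV.

-0.355 mV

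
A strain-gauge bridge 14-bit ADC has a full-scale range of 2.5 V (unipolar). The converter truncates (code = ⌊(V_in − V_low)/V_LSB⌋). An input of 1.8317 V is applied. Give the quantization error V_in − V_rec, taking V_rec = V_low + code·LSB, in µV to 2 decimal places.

34.96 µV

LSB = 2.5/2^14 = 152.59 µV.
(V_in − V_low)/LSB = (1.8317 − 0)/0.000152588 = 12004.2291 → code 12004 (floor).
Reconstructed: 1.831665 V.
Difference: 3.49609e-05 V → 34.96 µV.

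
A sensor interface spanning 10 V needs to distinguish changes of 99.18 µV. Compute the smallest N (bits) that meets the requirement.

17 bits

Number of steps required ≥ 10 V / 99.18 µV = 100826.78.
Need 2^N ≥ 100826.78; 2^16 = 65536, 2^17 = 131072.
Minimum N = 17.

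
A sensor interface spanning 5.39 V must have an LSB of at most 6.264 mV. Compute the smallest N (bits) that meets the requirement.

Number of steps required ≥ 5.39 V / 6.264 mV = 860.47.
Need 2^N ≥ 860.47; 2^9 = 512, 2^10 = 1024.
Minimum N = 10.

10 bits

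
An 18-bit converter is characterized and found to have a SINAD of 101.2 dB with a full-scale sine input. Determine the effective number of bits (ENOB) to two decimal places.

16.52 bits

ENOB = (SINAD − 1.76) / 6.02 = (101.2 − 1.76)/6.02 = 16.518.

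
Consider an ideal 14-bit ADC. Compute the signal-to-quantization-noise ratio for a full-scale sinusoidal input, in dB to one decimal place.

SNR ≈ 6.02·N + 1.76 dB = 6.02·14 + 1.76 = 86.04 dB.

86.0 dB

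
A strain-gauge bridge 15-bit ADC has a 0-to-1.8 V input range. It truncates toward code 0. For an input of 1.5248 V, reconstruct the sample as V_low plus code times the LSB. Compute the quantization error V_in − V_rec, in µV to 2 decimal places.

7.52 µV

LSB = 1.8/2^15 = 54.93 µV.
(1.5248 − 0)/5.49316e-05 = 27758.1369; ⌊·⌋ gives code 27758.
Code 27758 maps back to 0 + 27758×5.49316e-05 V = 1.5247925 V.
V_in − V_rec = 7.51953e-06 V = 7.52 µV.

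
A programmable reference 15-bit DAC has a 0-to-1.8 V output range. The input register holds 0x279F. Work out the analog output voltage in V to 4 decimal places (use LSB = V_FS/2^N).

LSB = 1.8 V / 2^15 = 54.93 µV.
Code 0x279F = 10143 decimal.
V_out = 0 + 10143 × 5.49316e-05 V = 0.557172 V.

0.5572 V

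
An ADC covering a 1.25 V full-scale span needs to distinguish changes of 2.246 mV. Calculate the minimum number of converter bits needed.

Number of steps required ≥ 1.25 V / 2.246 mV = 556.54.
Need 2^N ≥ 556.54; 2^9 = 512, 2^10 = 1024.
Minimum N = 10.

10 bits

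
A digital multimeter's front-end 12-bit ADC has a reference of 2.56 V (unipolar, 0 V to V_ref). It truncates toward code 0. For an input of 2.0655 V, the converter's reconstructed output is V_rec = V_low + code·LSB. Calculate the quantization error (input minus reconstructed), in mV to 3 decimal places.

0.500 mV

One LSB is 2.56 V / 4096 = 0.625 mV.
Scaled input = 3304.8000 LSBs, so code = 3304.
Reconstructed: 2.065 V.
V_in − V_rec = 0.0005 V = 0.500 mV.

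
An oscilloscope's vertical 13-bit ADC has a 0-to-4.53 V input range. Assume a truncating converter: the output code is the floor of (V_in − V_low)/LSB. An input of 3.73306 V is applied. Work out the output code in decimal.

code 6750

With 8192 levels over 4.53 V, one step is 0.553 mV.
(3.73306 − 0) / 0.000552979 = 6750.823 LSBs.
So the output code is 6750.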